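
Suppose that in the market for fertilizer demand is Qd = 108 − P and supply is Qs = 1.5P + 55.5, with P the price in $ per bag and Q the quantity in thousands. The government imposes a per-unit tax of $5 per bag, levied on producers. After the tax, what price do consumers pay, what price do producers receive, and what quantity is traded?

Before the tax: set 108 − P = 1.5P + 55.5 → P* = $21, Q* = 87.
With the tax collected from producers, supply shifts: Qs = 1.5(P − 5) + 55.5.
Solving gives Q = 84 with consumers paying $24 and producers receiving $19 (the $5 wedge).

Consumers pay $24; producers receive $19; quantity = 84.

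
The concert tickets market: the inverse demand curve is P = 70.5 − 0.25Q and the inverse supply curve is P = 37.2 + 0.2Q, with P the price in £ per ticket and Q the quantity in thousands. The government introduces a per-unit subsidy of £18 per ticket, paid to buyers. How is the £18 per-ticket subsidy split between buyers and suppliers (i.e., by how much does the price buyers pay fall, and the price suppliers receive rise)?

Inverting to Q(P) form: Qd = 282 − 4P; Qs = 5P − 186.
Without the subsidy, 282 − 4P = 5P − 186 gives 9P = 468, so P* = £52 and Q* = 74.
With a per-unit subsidy paid to buyers, each effectively pays P − 18, so demand becomes Qd = 282 − 4(P − 18).
New equilibrium: buyers pay £42, suppliers receive £60, Q = 114. (Wedge: Pb − Ps = −18.)
Gain to buyers: £10; to suppliers: £8. (They sum to £18.)

Buyers gain £10 per ticket; suppliers gain £8 per ticket.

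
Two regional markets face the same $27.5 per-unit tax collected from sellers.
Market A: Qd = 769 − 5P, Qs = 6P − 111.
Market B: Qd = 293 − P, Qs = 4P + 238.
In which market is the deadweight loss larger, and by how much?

Market A: pre-tax P* = $80, Q* = 369; post-tax Q = 294; deadweight loss = $1031.25.
Market B: pre-tax P* = $11, Q* = 282; post-tax Q = 260; deadweight loss = $302.5.
Difference: $1031.25 vs $302.5 → market A is larger by $728.75.

Market A, by $728.75.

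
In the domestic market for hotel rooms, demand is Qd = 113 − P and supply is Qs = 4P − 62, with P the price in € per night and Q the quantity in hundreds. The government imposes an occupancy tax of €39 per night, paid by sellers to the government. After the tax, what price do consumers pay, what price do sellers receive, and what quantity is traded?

Before the tax: set 113 − P = 4P − 62 → P* = €35, Q* = 78.
With the tax collected from sellers, supply shifts: Qs = 4(P − 39) − 62.
New equilibrium: consumers pay €66.2, sellers receive €27.2, Q = 46.8. (Wedge: Pb − Ps = 39.)
The less price-elastic side of the market bears the larger share of a per-unit tax.

Consumers pay €66.2; sellers receive €27.2; quantity = 46.8.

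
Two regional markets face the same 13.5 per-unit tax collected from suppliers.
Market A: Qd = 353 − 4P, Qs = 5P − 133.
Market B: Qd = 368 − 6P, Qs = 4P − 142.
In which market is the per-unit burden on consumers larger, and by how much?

Market A: pre-tax P* = 54, Q* = 137; post-tax Q = 107; per-unit burden on consumers = 7.5.
Market B: pre-tax P* = 51, Q* = 62; post-tax Q = 29.6; per-unit burden on consumers = 5.4.
Difference: 7.5 vs 5.4 → market A is larger by 2.1.

Market A, by 2.1.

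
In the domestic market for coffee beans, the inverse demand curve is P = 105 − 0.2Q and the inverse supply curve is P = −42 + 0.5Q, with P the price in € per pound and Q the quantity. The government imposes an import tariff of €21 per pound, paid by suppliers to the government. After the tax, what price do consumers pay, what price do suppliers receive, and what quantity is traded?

Consumers pay €69; suppliers receive €48; quantity = 180.

Rewrite in direct form: Qd = 525 − 5P and Qs = 2P + 84.
Before the tax: set 525 − 5P = 2P + 84 → P* = €63, Q* = 210.
With the tax collected from suppliers, supply shifts: Qs = 2(P − 21) + 84.
New equilibrium: consumers pay €69, suppliers receive €48, Q = 180. (Wedge: Pb − Ps = 21.)
The less price-elastic side of the market bears the larger share of a per-unit tax.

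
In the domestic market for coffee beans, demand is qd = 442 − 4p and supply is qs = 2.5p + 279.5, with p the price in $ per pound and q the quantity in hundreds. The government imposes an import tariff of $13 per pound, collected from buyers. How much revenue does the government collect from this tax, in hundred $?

Without the tax, 442 − 4p = 2.5p + 279.5 gives 6.5p = 162.5, so p* = $25 and q* = 342.
With the tax collected from buyers, demand (in seller-price terms) shifts: qd = 442 − 4(p + 13).
New equilibrium: buyers pay $30, suppliers receive $17, q = 322. (Wedge: pb − ps = 13.)
Revenue = t · Q = 13 · 322 = $4186.

Tax revenue = $4186 hundred.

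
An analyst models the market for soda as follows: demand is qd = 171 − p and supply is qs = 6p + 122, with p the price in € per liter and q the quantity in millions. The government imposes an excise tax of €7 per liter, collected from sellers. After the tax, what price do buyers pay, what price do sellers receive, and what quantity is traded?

Without the tax, 171 − p = 6p + 122 gives 7p = 49, so p* = €7 and q* = 164.
With the tax collected from sellers, supply shifts: qs = 6(p − 7) + 122.
Solving gives q = 158 with buyers paying €13 and sellers receiving €6 (the €7 wedge).

Buyers pay €13; sellers receive €6; quantity = 158.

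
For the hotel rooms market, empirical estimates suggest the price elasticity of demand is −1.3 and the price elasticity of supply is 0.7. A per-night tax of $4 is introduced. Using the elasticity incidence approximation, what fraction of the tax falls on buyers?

Incidence ratio: buyers' share ≈ εs / (εs + |εd|) = 0.7 / (0.7 + 1.3) = 0.35.
Supply is the less elastic side, so buyers bear the smaller share.

Buyers' share ≈ 0.35.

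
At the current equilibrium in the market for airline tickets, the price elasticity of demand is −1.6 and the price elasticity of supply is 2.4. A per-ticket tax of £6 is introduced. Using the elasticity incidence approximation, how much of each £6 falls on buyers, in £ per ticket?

Incidence ratio: buyers' share ≈ εs / (εs + |εd|) = 2.4 / (2.4 + 1.6) = 0.6.
So buyers bear ≈ 0.6 × £6 = £3.6; sellers bear £2.4.

Buyers bear ≈ £3.6 per ticket.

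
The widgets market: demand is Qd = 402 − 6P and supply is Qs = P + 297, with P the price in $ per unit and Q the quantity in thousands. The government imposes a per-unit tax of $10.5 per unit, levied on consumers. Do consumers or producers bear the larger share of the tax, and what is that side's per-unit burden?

Producers bear the larger share: $9 per unit.

Without the tax, 402 − 6P = P + 297 gives 7P = 105, so P* = $15 and Q* = 312.
With the tax collected from consumers, demand (in seller-price terms) shifts: Qd = 402 − 6(P + 10.5).
Solving gives Q = 303 with consumers paying $16.5 and producers receiving $6 (the $10.5 wedge).
Per-unit burden: consumers $1.5, producers $9.
Producers take the larger share because supply is less price-elastic here (demand slope 6 vs supply slope 1).
The less price-elastic side of the market bears the larger share of a per-unit tax.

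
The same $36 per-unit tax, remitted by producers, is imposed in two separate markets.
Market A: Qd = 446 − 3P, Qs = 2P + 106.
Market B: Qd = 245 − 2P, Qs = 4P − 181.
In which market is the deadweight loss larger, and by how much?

Market A: pre-tax P* = $68, Q* = 242; post-tax Q = 198.8; deadweight loss = $777.6.
Market B: pre-tax P* = $71, Q* = 103; post-tax Q = 55; deadweight loss = $864.
Difference: $777.6 vs $864 → market B is larger by $86.4.

Market B, by $86.4.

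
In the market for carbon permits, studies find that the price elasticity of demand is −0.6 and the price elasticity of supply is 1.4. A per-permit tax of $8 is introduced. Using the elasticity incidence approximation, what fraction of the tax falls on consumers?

Incidence ratio: consumers' share ≈ εs / (εs + |εd|) = 1.4 / (1.4 + 0.6) = 0.7.
Supply is the more elastic side, so consumers bear the larger share.

Consumers' share ≈ 0.7.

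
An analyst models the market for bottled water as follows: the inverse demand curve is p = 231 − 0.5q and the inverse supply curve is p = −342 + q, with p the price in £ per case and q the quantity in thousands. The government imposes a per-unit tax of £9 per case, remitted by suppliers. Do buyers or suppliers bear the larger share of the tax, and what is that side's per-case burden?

Inverting to q(p) form: qd = 462 − 2p; qs = p + 342.
Before the tax: set 462 − 2p = p + 342 → p* = £40, q* = 382.
With the tax collected from suppliers, supply shifts: qs = (p − 9) + 342.
New equilibrium: buyers pay £43, suppliers receive £34, q = 376. (Wedge: pb − ps = 9.)
Per-case burden: buyers £3, suppliers £6.
Suppliers take the larger share because supply is less price-elastic here (demand slope 2 vs supply slope 1).

Suppliers bear the larger share: £6 per case.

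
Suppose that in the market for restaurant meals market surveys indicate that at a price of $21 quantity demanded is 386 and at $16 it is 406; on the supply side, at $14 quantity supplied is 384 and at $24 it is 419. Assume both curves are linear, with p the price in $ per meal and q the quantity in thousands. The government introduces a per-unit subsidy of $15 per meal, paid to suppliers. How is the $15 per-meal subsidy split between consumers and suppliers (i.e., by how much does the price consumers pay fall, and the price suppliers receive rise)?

Demand slope: (406 − 386)/(16 − 21) = -4, so qd = 470 − 4p.
Supply slope: (419 − 384)/(24 − 14) = 3.5, so qs = 3.5p + 335.
Before the subsidy: set 470 − 4p = 3.5p + 335 → p* = $18, q* = 398.
With a per-unit subsidy paid to suppliers, each receives p + 15 per unit sold, so supply becomes qs = 3.5(p + 15) + 335.
New equilibrium: consumers pay $11, suppliers receive $26, q = 426. (Wedge: pb − ps = −15.)
Gain to consumers: $7; to suppliers: $8. (They sum to $15.)

Consumers gain $7 per meal; suppliers gain $8 per meal.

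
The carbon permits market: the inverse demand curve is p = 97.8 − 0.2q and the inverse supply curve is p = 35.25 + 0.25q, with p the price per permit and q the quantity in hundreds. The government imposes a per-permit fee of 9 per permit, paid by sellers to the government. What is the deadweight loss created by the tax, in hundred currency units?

Inverting to q(p) form: qd = 489 − 5p; qs = 4p − 141.
Without the tax, 489 − 5p = 4p − 141 gives 9p = 630, so p* = 70 and q* = 139.
With the tax collected from sellers, supply shifts: qs = 4(p − 9) − 141.
Solving gives q = 119 with consumers paying 74 and sellers receiving 65 (the 9 wedge).
Quantity falls by |ΔQ| = |139 − 119| = 20.
DWL = ½ · t · |ΔQ| = ½ · 9 · 20 = 90.

Deadweight loss = 90 hundred.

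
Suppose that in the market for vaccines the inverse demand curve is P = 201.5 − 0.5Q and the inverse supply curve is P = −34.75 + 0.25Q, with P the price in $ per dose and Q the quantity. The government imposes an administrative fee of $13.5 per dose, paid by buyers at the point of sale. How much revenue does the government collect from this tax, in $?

Inverting to Q(P) form: Qd = 403 − 2P; Qs = 4P + 139.
Before the tax: set 403 − 2P = 4P + 139 → P* = $44, Q* = 315.
With the tax collected from buyers, demand (in seller-price terms) shifts: Qd = 403 − 2(P + 13.5).
New equilibrium: buyers pay $53, sellers receive $39.5, Q = 297. (Wedge: Pb − Ps = 13.5.)
Revenue = t · Q = 13.5 · 297 = $4009.5.

Tax revenue = $4009.5.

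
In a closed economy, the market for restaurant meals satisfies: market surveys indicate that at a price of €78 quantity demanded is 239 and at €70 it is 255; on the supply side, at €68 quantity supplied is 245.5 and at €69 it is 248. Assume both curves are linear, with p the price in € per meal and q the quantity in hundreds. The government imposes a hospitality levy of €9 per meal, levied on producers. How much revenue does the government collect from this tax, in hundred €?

Tax revenue = €2187 hundred.

Demand slope: (255 − 239)/(70 − 78) = -2, so qd = 395 − 2p.
Supply slope: (248 − 245.5)/(69 − 68) = 2.5, so qs = 2.5p + 75.5.
Without the tax, 395 − 2p = 2.5p + 75.5 gives 4.5p = 319.5, so p* = €71 and q* = 253.
With the tax collected from producers, supply shifts: qs = 2.5(p − 9) + 75.5.
New equilibrium: buyers pay €76, producers receive €67, q = 243. (Wedge: pb − ps = 9.)
Revenue = t · Q = 9 · 243 = €2187.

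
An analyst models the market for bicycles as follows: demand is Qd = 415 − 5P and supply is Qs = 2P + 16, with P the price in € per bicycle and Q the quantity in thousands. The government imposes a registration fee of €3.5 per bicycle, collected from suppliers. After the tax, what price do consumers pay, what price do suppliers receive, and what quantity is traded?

Without the tax, 415 − 5P = 2P + 16 gives 7P = 399, so P* = €57 and Q* = 130.
With the tax collected from suppliers, supply shifts: Qs = 2(P − 3.5) + 16.
Solving gives Q = 125 with consumers paying €58 and suppliers receiving €54.5 (the €3.5 wedge).

Consumers pay €58; suppliers receive €54.5; quantity = 125.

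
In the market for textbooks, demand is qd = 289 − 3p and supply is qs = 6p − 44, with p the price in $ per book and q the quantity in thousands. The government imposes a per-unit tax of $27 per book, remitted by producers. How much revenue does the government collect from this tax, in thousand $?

Tax revenue = $3348 thousand.

Before the tax: set 289 − 3p = 6p − 44 → p* = $37, q* = 178.
With the tax collected from producers, supply shifts: qs = 6(p − 27) − 44.
Solving gives q = 124 with buyers paying $55 and producers receiving $28 (the $27 wedge).
Revenue = t · Q = 27 · 124 = $3348.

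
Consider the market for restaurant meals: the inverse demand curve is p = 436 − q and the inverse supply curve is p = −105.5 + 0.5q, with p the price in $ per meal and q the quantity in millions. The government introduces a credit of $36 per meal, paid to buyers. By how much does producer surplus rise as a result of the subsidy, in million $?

Producer surplus rises by $4476 million.

Rewrite in direct form: qd = 436 − p and qs = 2p + 211.
Before the subsidy: set 436 − p = 2p + 211 → p* = $75, q* = 361.
With a per-unit subsidy paid to buyers, each effectively pays p − 36, so demand becomes qd = 436 − (p − 36).
Solving gives q = 385 with buyers paying $51 and sellers receiving $87 (the $36 wedge).
ΔPS is the trapezoid between Q = 385 and Q = 361 of height $12: ½ · (361 + 385) · 12 = $4476.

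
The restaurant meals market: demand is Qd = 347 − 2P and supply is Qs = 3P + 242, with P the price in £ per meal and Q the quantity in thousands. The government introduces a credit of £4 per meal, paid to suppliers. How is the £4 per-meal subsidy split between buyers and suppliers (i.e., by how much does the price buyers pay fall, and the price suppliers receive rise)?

Buyers gain £2.4 per meal; suppliers gain £1.6 per meal.

Before the subsidy: set 347 − 2P = 3P + 242 → P* = £21, Q* = 305.
With a per-unit subsidy paid to suppliers, each receives P + 4 per unit sold, so supply becomes Qs = 3(P + 4) + 242.
New equilibrium: buyers pay £18.6, suppliers receive £22.6, Q = 309.8. (Wedge: Pb − Ps = −4.)
Gain to buyers: £2.4; to suppliers: £1.6. (They sum to £4.)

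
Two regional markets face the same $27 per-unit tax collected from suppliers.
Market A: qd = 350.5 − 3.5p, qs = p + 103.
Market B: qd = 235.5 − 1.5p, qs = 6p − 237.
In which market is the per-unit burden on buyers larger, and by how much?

Market B, by $15.6.

Market A: pre-tax p* = $55, q* = 158; post-tax q = 137; per-unit burden on buyers = $6.
Market B: pre-tax p* = $63, q* = 141; post-tax q = 108.6; per-unit burden on buyers = $21.6.
Difference: $6 vs $21.6 → market B is larger by $15.6.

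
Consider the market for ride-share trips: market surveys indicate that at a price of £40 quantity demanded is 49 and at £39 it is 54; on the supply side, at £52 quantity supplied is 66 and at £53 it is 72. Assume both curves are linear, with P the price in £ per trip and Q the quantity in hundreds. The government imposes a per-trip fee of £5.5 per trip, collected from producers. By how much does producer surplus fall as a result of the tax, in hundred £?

Demand slope: (54 − 49)/(39 − 40) = -5, so Qd = 249 − 5P.
Supply slope: (72 − 66)/(53 − 52) = 6, so Qs = 6P − 246.
Before the tax: set 249 − 5P = 6P − 246 → P* = £45, Q* = 24.
With the tax collected from producers, supply shifts: Qs = 6(P − 5.5) − 246.
Solving gives Q = 9 with consumers paying £48 and producers receiving £42.5 (the £5.5 wedge).
ΔPS is the trapezoid between Q = 9 and Q = 24 of height £2.5: ½ · (24 + 9) · 2.5 = £41.25.

Producer surplus falls by £41.25 hundred.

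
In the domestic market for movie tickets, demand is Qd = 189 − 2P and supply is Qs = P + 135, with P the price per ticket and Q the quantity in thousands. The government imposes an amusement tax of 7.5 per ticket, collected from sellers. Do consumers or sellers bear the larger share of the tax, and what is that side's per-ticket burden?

Sellers bear the larger share: 5 per ticket.

Before the tax: set 189 − 2P = P + 135 → P* = 18, Q* = 153.
With the tax collected from sellers, supply shifts: Qs = (P − 7.5) + 135.
New equilibrium: consumers pay 20.5, sellers receive 13, Q = 148. (Wedge: Pb − Ps = 7.5.)
Per-ticket burden: consumers 2.5, sellers 5.
Sellers take the larger share because supply is less price-elastic here (demand slope 2 vs supply slope 1).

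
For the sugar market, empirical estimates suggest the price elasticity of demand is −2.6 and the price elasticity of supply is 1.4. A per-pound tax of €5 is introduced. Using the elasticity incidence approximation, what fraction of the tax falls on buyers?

Buyers' share ≈ 0.35.

Incidence ratio: buyers' share ≈ εs / (εs + |εd|) = 1.4 / (1.4 + 2.6) = 0.35.
Supply is the less elastic side, so buyers bear the smaller share.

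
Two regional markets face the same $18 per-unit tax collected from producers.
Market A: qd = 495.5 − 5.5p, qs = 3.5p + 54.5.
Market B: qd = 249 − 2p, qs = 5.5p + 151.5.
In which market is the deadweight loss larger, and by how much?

Market A: pre-tax p* = $49, q* = 226; post-tax q = 187.5; deadweight loss = $346.5.
Market B: pre-tax p* = $13, q* = 223; post-tax q = 196.6; deadweight loss = $237.6.
Difference: $346.5 vs $237.6 → market A is larger by $108.9.

Market A, by $108.9.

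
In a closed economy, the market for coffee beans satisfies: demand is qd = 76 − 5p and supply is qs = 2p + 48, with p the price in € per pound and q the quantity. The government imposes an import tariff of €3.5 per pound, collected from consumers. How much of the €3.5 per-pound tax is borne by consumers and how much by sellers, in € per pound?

Consumers bear €1 per pound; sellers bear €2.5 per pound.

Without the tax, 76 − 5p = 2p + 48 gives 7p = 28, so p* = €4 and q* = 56.
With the tax collected from consumers, demand (in seller-price terms) shifts: qd = 76 − 5(p + 3.5).
Solving gives q = 51 with consumers paying €5 and sellers receiving €1.5 (the €3.5 wedge).
Burden on consumers: €1; on sellers: €2.5. (They sum to €3.5.)
The less price-elastic side of the market bears the larger share of a per-unit tax.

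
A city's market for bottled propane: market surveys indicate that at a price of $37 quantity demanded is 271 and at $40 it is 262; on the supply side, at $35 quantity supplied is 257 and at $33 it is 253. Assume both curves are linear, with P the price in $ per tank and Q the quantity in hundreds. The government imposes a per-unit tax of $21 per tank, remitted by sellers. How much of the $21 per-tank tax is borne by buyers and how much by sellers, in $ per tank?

Buyers bear $8.4 per tank; sellers bear $12.6 per tank.

Demand slope: (262 − 271)/(40 − 37) = -3, so Qd = 382 − 3P.
Supply slope: (253 − 257)/(33 − 35) = 2, so Qs = 2P + 187.
Without the tax, 382 − 3P = 2P + 187 gives 5P = 195, so P* = $39 and Q* = 265.
With the tax collected from sellers, supply shifts: Qs = 2(P − 21) + 187.
Solving gives Q = 239.8 with buyers paying $47.4 and sellers receiving $26.4 (the $21 wedge).
Burden on buyers: $8.4; on sellers: $12.6. (They sum to $21.)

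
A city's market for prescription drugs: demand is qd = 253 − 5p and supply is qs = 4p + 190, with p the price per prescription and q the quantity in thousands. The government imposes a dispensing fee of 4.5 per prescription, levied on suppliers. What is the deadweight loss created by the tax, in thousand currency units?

Deadweight loss = 22.5 thousand.

Without the tax, 253 − 5p = 4p + 190 gives 9p = 63, so p* = 7 and q* = 218.
With the tax collected from suppliers, supply shifts: qs = 4(p − 4.5) + 190.
Solving gives q = 208 with buyers paying 9 and suppliers receiving 4.5 (the 4.5 wedge).
Quantity falls by |ΔQ| = |218 − 208| = 10.
DWL = ½ · t · |ΔQ| = ½ · 4.5 · 10 = 22.5.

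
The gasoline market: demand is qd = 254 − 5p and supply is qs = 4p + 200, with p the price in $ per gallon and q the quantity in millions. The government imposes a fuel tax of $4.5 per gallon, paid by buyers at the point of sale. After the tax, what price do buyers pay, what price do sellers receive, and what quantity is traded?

Before the tax: set 254 − 5p = 4p + 200 → p* = $6, q* = 224.
With the tax collected from buyers, demand (in seller-price terms) shifts: qd = 254 − 5(p + 4.5).
Solving gives q = 214 with buyers paying $8 and sellers receiving $3.5 (the $4.5 wedge).

Buyers pay $8; sellers receive $3.5; quantity = 214.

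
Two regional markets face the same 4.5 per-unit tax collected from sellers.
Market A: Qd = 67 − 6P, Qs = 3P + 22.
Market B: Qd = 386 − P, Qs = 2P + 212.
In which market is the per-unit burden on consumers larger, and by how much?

Market B, by 1.5.

Market A: pre-tax P* = 5, Q* = 37; post-tax Q = 28; per-unit burden on consumers = 1.5.
Market B: pre-tax P* = 58, Q* = 328; post-tax Q = 325; per-unit burden on consumers = 3.
Difference: 1.5 vs 3 → market B is larger by 1.5.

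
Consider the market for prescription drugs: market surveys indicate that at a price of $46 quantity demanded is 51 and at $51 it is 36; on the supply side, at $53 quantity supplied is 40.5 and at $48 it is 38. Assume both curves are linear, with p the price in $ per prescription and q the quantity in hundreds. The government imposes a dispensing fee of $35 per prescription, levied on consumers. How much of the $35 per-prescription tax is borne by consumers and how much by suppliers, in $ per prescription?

Demand slope: (36 − 51)/(51 − 46) = -3, so qd = 189 − 3p.
Supply slope: (38 − 40.5)/(48 − 53) = 0.5, so qs = 0.5p + 14.
Before the tax: set 189 − 3p = 0.5p + 14 → p* = $50, q* = 39.
With the tax collected from consumers, demand (in seller-price terms) shifts: qd = 189 − 3(p + 35).
Solving gives q = 24 with consumers paying $55 and suppliers receiving $20 (the $35 wedge).
Burden on consumers: $5; on suppliers: $30. (They sum to $35.)

Consumers bear $5 per prescription; suppliers bear $30 per prescription.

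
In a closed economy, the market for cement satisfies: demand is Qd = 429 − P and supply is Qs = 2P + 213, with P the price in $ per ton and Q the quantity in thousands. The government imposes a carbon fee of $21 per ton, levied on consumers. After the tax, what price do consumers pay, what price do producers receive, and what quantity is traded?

Consumers pay $86; producers receive $65; quantity = 343.

Before the tax: set 429 − P = 2P + 213 → P* = $72, Q* = 357.
With the tax collected from consumers, demand (in seller-price terms) shifts: Qd = 429 − (P + 21).
New equilibrium: consumers pay $86, producers receive $65, Q = 343. (Wedge: Pb − Ps = 21.)
The less price-elastic side of the market bears the larger share of a per-unit tax.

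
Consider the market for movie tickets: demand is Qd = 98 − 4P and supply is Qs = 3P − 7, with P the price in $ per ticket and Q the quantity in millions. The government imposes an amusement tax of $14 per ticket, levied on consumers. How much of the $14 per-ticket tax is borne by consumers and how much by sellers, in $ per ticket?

Consumers bear $6 per ticket; sellers bear $8 per ticket.

Before the tax: set 98 − 4P = 3P − 7 → P* = $15, Q* = 38.
With the tax collected from consumers, demand (in seller-price terms) shifts: Qd = 98 − 4(P + 14).
New equilibrium: consumers pay $21, sellers receive $7, Q = 14. (Wedge: Pb − Ps = 14.)
Burden on consumers: $6; on sellers: $8. (They sum to $14.)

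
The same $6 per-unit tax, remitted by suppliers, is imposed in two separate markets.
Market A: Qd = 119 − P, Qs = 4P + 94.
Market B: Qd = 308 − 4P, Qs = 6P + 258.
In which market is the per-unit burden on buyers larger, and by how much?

Market A, by $1.2.

Market A: pre-tax P* = $5, Q* = 114; post-tax Q = 109.2; per-unit burden on buyers = $4.8.
Market B: pre-tax P* = $5, Q* = 288; post-tax Q = 273.6; per-unit burden on buyers = $3.6.
Difference: $4.8 vs $3.6 → market A is larger by $1.2.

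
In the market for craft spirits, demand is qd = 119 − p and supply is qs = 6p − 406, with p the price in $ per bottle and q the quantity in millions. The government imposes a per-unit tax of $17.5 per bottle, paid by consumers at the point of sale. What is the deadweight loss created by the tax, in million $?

Deadweight loss = $131.25 million.

Without the tax, 119 − p = 6p − 406 gives 7p = 525, so p* = $75 and q* = 44.
With the tax collected from consumers, demand (in seller-price terms) shifts: qd = 119 − (p + 17.5).
New equilibrium: consumers pay $90, sellers receive $72.5, q = 29. (Wedge: pb − ps = 17.5.)
Quantity falls by |ΔQ| = |44 − 29| = 15.
DWL = ½ · t · |ΔQ| = ½ · 17.5 · 15 = $131.25.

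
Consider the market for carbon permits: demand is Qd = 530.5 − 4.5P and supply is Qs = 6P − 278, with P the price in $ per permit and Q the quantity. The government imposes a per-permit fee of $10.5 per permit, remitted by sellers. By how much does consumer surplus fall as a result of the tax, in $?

Consumer surplus falls by $1023.

Before the tax: set 530.5 − 4.5P = 6P − 278 → P* = $77, Q* = 184.
With the tax collected from sellers, supply shifts: Qs = 6(P − 10.5) − 278.
New equilibrium: buyers pay $83, sellers receive $72.5, Q = 157. (Wedge: Pb − Ps = 10.5.)
ΔCS is the trapezoid between Q = 157 and Q = 184 of height $6: ½ · (184 + 157) · 6 = $1023.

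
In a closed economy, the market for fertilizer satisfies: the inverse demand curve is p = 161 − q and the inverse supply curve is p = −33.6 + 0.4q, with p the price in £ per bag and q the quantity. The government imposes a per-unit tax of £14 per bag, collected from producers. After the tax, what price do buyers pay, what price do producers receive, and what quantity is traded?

Inverting to q(p) form: qd = 161 − p; qs = 2.5p + 84.
Without the tax, 161 − p = 2.5p + 84 gives 3.5p = 77, so p* = £22 and q* = 139.
With the tax collected from producers, supply shifts: qs = 2.5(p − 14) + 84.
New equilibrium: buyers pay £32, producers receive £18, q = 129. (Wedge: pb − ps = 14.)

Buyers pay £32; producers receive £18; quantity = 129.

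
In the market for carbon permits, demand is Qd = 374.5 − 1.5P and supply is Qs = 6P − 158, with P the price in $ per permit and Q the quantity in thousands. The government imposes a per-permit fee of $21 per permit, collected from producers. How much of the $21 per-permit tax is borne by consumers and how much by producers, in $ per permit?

Consumers bear $16.8 per permit; producers bear $4.2 per permit.

Before the tax: set 374.5 − 1.5P = 6P − 158 → P* = $71, Q* = 268.
With the tax collected from producers, supply shifts: Qs = 6(P − 21) − 158.
Solving gives Q = 242.8 with consumers paying $87.8 and producers receiving $66.8 (the $21 wedge).
Burden on consumers: $16.8; on producers: $4.2. (They sum to $21.)
The less price-elastic side of the market bears the larger share of a per-unit tax.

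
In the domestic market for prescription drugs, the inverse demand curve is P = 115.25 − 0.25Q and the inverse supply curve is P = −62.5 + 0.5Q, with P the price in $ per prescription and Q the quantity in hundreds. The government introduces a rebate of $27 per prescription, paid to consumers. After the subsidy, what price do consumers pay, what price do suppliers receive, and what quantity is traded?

Rewrite in direct form: Qd = 461 − 4P and Qs = 2P + 125.
Without the subsidy, 461 − 4P = 2P + 125 gives 6P = 336, so P* = $56 and Q* = 237.
With a per-unit subsidy paid to consumers, each effectively pays P − 27, so demand becomes Qd = 461 − 4(P − 27).
New equilibrium: consumers pay $47, suppliers receive $74, Q = 273. (Wedge: Pb − Ps = −27.)

Consumers pay $47; suppliers receive $74; quantity = 273.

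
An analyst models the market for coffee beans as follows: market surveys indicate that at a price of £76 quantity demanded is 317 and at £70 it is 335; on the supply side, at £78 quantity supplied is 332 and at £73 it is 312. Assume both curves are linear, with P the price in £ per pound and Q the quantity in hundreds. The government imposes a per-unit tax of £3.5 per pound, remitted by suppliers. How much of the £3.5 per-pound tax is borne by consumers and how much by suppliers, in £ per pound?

Consumers bear £2 per pound; suppliers bear £1.5 per pound.

Demand slope: (335 − 317)/(70 − 76) = -3, so Qd = 545 − 3P.
Supply slope: (312 − 332)/(73 − 78) = 4, so Qs = 4P + 20.
Before the tax: set 545 − 3P = 4P + 20 → P* = £75, Q* = 320.
With the tax collected from suppliers, supply shifts: Qs = 4(P − 3.5) + 20.
Solving gives Q = 314 with consumers paying £77 and suppliers receiving £73.5 (the £3.5 wedge).
Burden on consumers: £2; on suppliers: £1.5. (They sum to £3.5.)
The less price-elastic side of the market bears the larger share of a per-unit tax.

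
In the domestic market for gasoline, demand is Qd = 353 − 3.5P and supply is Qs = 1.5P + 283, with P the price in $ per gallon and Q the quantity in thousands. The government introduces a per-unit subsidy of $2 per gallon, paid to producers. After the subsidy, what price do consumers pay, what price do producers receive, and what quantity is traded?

Consumers pay $13.4; producers receive $15.4; quantity = 306.1.

Without the subsidy, 353 − 3.5P = 1.5P + 283 gives 5P = 70, so P* = $14 and Q* = 304.
With a per-unit subsidy paid to producers, each receives P + 2 per unit sold, so supply becomes Qs = 1.5(P + 2) + 283.
New equilibrium: consumers pay $13.4, producers receive $15.4, Q = 306.1. (Wedge: Pb − Ps = −2.)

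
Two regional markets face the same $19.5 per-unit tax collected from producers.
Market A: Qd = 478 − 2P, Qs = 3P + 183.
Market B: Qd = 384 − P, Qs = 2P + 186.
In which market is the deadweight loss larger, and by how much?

Market A, by $101.4.

Market A: pre-tax P* = $59, Q* = 360; post-tax Q = 336.6; deadweight loss = $228.15.
Market B: pre-tax P* = $66, Q* = 318; post-tax Q = 305; deadweight loss = $126.75.
Difference: $228.15 vs $126.75 → market A is larger by $101.4.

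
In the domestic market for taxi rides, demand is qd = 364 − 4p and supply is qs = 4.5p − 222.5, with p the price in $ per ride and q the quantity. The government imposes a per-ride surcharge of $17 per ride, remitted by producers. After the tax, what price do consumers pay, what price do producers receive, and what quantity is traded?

Consumers pay $78; producers receive $61; quantity = 52.

Without the tax, 364 − 4p = 4.5p − 222.5 gives 8.5p = 586.5, so p* = $69 and q* = 88.
With the tax collected from producers, supply shifts: qs = 4.5(p − 17) − 222.5.
New equilibrium: consumers pay $78, producers receive $61, q = 52. (Wedge: pb − ps = 17.)
The less price-elastic side of the market bears the larger share of a per-unit tax.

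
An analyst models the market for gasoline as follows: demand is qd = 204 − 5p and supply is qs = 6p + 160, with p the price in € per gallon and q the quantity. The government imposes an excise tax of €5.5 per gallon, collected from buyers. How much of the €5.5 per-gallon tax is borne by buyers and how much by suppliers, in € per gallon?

Buyers bear €3 per gallon; suppliers bear €2.5 per gallon.

Without the tax, 204 − 5p = 6p + 160 gives 11p = 44, so p* = €4 and q* = 184.
With the tax collected from buyers, demand (in seller-price terms) shifts: qd = 204 − 5(p + 5.5).
Solving gives q = 169 with buyers paying €7 and suppliers receiving €1.5 (the €5.5 wedge).
Burden on buyers: €3; on suppliers: €2.5. (They sum to €5.5.)
The less price-elastic side of the market bears the larger share of a per-unit tax.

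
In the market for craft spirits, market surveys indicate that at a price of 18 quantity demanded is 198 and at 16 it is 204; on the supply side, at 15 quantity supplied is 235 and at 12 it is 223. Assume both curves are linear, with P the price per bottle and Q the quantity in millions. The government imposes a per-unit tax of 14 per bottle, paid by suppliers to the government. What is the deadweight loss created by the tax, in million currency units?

Deadweight loss = 168 million.

Demand slope: (204 − 198)/(16 − 18) = -3, so Qd = 252 − 3P.
Supply slope: (223 − 235)/(12 − 15) = 4, so Qs = 4P + 175.
Without the tax, 252 − 3P = 4P + 175 gives 7P = 77, so P* = 11 and Q* = 219.
With the tax collected from suppliers, supply shifts: Qs = 4(P − 14) + 175.
Solving gives Q = 195 with consumers paying 19 and suppliers receiving 5 (the 14 wedge).
Quantity falls by |ΔQ| = |219 − 195| = 24.
DWL = ½ · t · |ΔQ| = ½ · 14 · 24 = 168.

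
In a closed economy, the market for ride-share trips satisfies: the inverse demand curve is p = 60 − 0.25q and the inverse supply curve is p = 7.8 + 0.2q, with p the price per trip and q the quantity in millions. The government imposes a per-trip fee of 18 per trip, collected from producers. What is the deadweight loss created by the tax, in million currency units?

Rewrite in direct form: qd = 240 − 4p and qs = 5p − 39.
Without the tax, 240 − 4p = 5p − 39 gives 9p = 279, so p* = 31 and q* = 116.
With the tax collected from producers, supply shifts: qs = 5(p − 18) − 39.
Solving gives q = 76 with consumers paying 41 and producers receiving 23 (the 18 wedge).
Quantity falls by |ΔQ| = |116 − 76| = 40.
DWL = ½ · t · |ΔQ| = ½ · 18 · 40 = 360.

Deadweight loss = 360 million.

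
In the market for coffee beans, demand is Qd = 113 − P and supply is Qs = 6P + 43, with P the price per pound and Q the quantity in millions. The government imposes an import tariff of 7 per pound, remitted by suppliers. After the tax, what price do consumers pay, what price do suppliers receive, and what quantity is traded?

Consumers pay 16; suppliers receive 9; quantity = 97.

Without the tax, 113 − P = 6P + 43 gives 7P = 70, so P* = 10 and Q* = 103.
With the tax collected from suppliers, supply shifts: Qs = 6(P − 7) + 43.
Solving gives Q = 97 with consumers paying 16 and suppliers receiving 9 (the 7 wedge).
The less price-elastic side of the market bears the larger share of a per-unit tax.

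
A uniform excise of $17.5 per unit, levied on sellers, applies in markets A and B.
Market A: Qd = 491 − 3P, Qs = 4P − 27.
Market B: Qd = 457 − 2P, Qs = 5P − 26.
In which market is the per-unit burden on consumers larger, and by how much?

Market B, by $2.5.

Market A: pre-tax P* = $74, Q* = 269; post-tax Q = 239; per-unit burden on consumers = $10.
Market B: pre-tax P* = $69, Q* = 319; post-tax Q = 294; per-unit burden on consumers = $12.5.
Difference: $10 vs $12.5 → market B is larger by $2.5.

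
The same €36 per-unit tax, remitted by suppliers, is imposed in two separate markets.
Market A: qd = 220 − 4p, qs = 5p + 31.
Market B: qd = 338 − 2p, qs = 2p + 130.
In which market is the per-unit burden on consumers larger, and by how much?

Market A, by €2.

Market A: pre-tax p* = €21, q* = 136; post-tax q = 56; per-unit burden on consumers = €20.
Market B: pre-tax p* = €52, q* = 234; post-tax q = 198; per-unit burden on consumers = €18.
Difference: €20 vs €18 → market A is larger by €2.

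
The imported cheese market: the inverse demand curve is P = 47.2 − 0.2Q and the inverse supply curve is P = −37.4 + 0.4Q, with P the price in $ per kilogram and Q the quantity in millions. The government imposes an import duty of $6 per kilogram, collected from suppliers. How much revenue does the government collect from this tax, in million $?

Inverting to Q(P) form: Qd = 236 − 5P; Qs = 2.5P + 93.5.
Before the tax: set 236 − 5P = 2.5P + 93.5 → P* = $19, Q* = 141.
With the tax collected from suppliers, supply shifts: Qs = 2.5(P − 6) + 93.5.
New equilibrium: buyers pay $21, suppliers receive $15, Q = 131. (Wedge: Pb − Ps = 6.)
Revenue = t · Q = 6 · 131 = $786.

Tax revenue = $786 million.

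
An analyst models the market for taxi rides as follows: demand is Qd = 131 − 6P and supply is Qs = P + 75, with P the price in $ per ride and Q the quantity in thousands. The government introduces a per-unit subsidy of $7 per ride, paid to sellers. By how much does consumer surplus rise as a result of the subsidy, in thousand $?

Consumer surplus rises by $86 thousand.

Before the subsidy: set 131 − 6P = P + 75 → P* = $8, Q* = 83.
With a per-unit subsidy paid to sellers, each receives P + 7 per unit sold, so supply becomes Qs = (P + 7) + 75.
Solving gives Q = 89 with buyers paying $7 and sellers receiving $14 (the $7 wedge).
ΔCS is the trapezoid between Q = 89 and Q = 83 of height $1: ½ · (83 + 89) · 1 = $86.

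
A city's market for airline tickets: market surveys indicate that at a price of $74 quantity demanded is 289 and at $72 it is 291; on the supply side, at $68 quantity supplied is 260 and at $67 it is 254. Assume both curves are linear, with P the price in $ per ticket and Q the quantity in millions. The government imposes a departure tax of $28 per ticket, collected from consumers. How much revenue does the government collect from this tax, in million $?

Tax revenue = $7448 million.

Demand slope: (291 − 289)/(72 − 74) = -1, so Qd = 363 − P.
Supply slope: (254 − 260)/(67 − 68) = 6, so Qs = 6P − 148.
Before the tax: set 363 − P = 6P − 148 → P* = $73, Q* = 290.
With the tax collected from consumers, demand (in seller-price terms) shifts: Qd = 363 − (P + 28).
Solving gives Q = 266 with consumers paying $97 and suppliers receiving $69 (the $28 wedge).
Revenue = t · Q = 28 · 266 = $7448.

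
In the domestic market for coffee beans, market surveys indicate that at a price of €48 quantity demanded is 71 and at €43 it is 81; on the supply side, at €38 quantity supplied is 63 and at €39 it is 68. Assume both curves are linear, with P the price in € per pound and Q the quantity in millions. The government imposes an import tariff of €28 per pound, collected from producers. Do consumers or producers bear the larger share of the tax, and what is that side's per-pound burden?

Demand slope: (81 − 71)/(43 − 48) = -2, so Qd = 167 − 2P.
Supply slope: (68 − 63)/(39 − 38) = 5, so Qs = 5P − 127.
Without the tax, 167 − 2P = 5P − 127 gives 7P = 294, so P* = €42 and Q* = 83.
With the tax collected from producers, supply shifts: Qs = 5(P − 28) − 127.
Solving gives Q = 43 with consumers paying €62 and producers receiving €34 (the €28 wedge).
Per-pound burden: consumers €20, producers €8.
Consumers take the larger share because demand is less price-elastic here (demand slope 2 vs supply slope 5).
The less price-elastic side of the market bears the larger share of a per-unit tax.

Consumers bear the larger share: €20 per pound.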